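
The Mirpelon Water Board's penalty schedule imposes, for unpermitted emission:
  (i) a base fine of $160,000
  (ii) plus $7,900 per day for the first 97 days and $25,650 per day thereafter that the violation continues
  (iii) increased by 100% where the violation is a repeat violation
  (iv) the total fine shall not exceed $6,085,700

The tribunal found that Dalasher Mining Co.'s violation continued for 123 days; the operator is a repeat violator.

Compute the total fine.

$3,186,400

First 97 days: 97 × $7,900 = $766,300
Remaining days: (123 − 97) × $25,650 = $666,900
Per-day component: $766,300 + $666,900 = $1,433,200
Base plus per-day: $160,000 + $1,433,200 = $1,593,200
Enhancement: 100% of $1,593,200 = $1,593,200
Enhanced fine: $1,593,200 + $1,593,200 = $3,186,400
Cap at $6,085,700: $3,186,400 is within the cap, no reduction.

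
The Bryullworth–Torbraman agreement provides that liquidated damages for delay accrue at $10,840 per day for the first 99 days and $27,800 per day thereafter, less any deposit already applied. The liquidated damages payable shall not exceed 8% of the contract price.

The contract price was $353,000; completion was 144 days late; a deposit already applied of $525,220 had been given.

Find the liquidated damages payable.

Liquidated damages: $28,240

First 99 days: 99 × $10,840 = $1,073,160
Remaining days: (144 − 99) × $27,800 = $1,251,000
Accrued per-day damages: $1,073,160 + $1,251,000 = $2,324,160
Less deposit already applied: $2,324,160 − $525,220 = $1,798,940
Cap: 8% of $353,000 = $28,240
Cap at $28,240: $1,798,940 exceeds the cap → $28,240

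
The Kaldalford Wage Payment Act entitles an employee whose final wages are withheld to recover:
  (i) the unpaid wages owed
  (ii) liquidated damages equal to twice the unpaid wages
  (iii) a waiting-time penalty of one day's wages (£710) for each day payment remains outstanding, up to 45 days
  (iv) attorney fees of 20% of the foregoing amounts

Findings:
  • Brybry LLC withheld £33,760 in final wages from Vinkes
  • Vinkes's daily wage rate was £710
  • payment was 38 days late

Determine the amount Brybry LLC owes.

Doubled: 2 × £33,760 = £67,520
Penalty days: min(38, 45) = 38
Waiting-time penalty: 38 × £710 = £26,980
Subtotal: £33,760 + £67,520 + £26,980 = £128,260
Attorney fees: 20% of £128,260 = £25,652
Total award: £128,260 + £25,652 = £153,912

£153,912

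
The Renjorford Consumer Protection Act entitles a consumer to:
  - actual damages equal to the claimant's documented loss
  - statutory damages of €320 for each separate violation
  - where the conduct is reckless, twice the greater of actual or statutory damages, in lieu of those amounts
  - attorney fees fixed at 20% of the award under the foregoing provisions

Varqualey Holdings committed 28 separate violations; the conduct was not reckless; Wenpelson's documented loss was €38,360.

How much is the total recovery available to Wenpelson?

Statutory damages: 28 × €320 = €8,960
Conduct not reckless: the in-lieu enhancement does not apply.
Actual plus statutory damages: €38,360 + €8,960 = €47,320
Attorney fees: 20% of €47,320 = €9,464
Total recovery: €47,320 + €9,464 = €56,784

€56,784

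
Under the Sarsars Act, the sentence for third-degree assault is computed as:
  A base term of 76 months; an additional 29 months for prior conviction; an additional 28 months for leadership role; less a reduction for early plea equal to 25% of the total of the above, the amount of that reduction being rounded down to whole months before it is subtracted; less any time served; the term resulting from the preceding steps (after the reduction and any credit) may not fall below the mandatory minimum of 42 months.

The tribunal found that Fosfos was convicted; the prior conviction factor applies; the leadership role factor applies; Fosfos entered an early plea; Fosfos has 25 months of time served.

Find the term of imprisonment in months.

75 months

Prior conviction enhancement: +29 months
Leadership role enhancement: +28 months
Adjusted term: 76 months + 29 months + 28 months = 133 months
Early plea reduction: 25% of 133 months = 33 months (rounded down)
After reduction: 133 − 33 = 100 months
Less time served: 100 months − 25 months = 75 months
Minimum 42 months: 75 months meets the minimum, no increase.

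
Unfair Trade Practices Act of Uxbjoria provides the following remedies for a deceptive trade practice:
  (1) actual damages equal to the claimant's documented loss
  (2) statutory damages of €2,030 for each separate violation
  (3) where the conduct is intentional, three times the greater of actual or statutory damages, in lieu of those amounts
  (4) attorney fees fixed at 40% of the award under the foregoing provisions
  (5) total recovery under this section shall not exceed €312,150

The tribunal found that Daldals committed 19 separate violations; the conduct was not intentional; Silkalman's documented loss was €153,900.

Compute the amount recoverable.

€269,458

Statutory damages: 19 × €2,030 = €38,570
Conduct not intentional: the in-lieu enhancement does not apply.
Actual plus statutory damages: €153,900 + €38,570 = €192,470
Attorney fees: 40% of €192,470 = €76,988
Total before cap: €192,470 + €76,988 = €269,458
Cap at €312,150: €269,458 is within the cap, no reduction.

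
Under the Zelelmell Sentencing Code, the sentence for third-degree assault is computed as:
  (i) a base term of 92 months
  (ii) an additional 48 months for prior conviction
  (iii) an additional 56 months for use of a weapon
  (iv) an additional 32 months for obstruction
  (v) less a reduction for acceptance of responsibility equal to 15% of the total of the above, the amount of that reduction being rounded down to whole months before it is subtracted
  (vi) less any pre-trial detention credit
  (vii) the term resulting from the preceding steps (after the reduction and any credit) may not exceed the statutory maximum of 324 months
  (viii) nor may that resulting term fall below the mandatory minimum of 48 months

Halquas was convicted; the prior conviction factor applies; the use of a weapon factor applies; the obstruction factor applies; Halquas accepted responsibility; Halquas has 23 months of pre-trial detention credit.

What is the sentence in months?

Sentence: 171 months

Prior conviction enhancement: +48 months
Use of a weapon enhancement: +56 months
Obstruction enhancement: +32 months
Adjusted term: 92 months + 48 months + 56 months + 32 months = 228 months
Acceptance of responsibility reduction: 15% of 228 months = 34 months (rounded down)
After reduction: 228 − 34 = 194 months
Less pre-trial detention credit: 194 months − 23 months = 171 months
Cap at 324 months: 171 months is within the cap, no reduction.
Minimum 48 months: 171 months meets the minimum, no increase.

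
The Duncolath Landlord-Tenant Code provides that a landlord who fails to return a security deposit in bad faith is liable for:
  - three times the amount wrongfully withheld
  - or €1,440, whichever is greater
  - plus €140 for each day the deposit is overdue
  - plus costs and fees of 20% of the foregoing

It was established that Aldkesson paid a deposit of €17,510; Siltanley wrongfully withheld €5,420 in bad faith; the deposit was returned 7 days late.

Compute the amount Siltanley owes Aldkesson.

€20,688

Trebled: 3 × €5,420 = €16,260
Minimum €1,440: €16,260 meets the minimum, no increase.
Late-return penalty: 7 × €140 = €980
Damages plus late penalty: €16,260 + €980 = €17,240
Costs and fees: 20% of €17,240 = €3,448
Total recovery: €17,240 + €3,448 = €20,688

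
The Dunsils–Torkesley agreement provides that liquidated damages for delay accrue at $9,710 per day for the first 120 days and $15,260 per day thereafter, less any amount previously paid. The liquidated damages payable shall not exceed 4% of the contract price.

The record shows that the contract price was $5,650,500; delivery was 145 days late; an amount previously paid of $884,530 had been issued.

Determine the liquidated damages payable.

$226,020

First 120 days: 120 × $9,710 = $1,165,200
Remaining days: (145 − 120) × $15,260 = $381,500
Accrued per-day damages: $1,165,200 + $381,500 = $1,546,700
Less amount previously paid: $1,546,700 − $884,530 = $662,170
Cap: 4% of $5,650,500 = $226,020
Cap at $226,020: $662,170 exceeds the cap → $226,020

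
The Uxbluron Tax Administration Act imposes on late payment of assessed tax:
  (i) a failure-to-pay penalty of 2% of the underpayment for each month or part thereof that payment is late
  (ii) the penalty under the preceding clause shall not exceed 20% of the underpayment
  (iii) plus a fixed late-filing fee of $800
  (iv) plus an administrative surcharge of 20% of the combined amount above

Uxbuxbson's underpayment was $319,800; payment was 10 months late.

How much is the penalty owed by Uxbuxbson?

Accrued rate: 2% × 10 = 20%, capped at 20% → 20%
Failure-to-pay penalty: 20% of $319,800 = $63,960
Penalty before surcharge: $63,960 + $800 = $64,760
Administrative surcharge: 20% of $64,760 = $12,952
Total penalty: $64,760 + $12,952 = $77,712

$77,712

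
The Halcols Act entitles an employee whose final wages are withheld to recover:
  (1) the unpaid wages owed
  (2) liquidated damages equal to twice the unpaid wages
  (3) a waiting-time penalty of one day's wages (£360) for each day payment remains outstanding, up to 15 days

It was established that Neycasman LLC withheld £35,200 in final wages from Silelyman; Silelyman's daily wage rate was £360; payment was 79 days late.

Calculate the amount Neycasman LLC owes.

Doubled: 2 × £35,200 = £70,400
Penalty days: min(79, 15) = 15
Waiting-time penalty: 15 × £360 = £5,400
Total award: £35,200 + £70,400 + £5,400 = £111,000

£111,000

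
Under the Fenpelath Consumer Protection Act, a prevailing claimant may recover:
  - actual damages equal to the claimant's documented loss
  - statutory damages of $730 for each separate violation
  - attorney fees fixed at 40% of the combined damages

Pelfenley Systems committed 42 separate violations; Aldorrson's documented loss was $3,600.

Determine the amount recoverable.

Total recovery: $47,964

Statutory damages: 42 × $730 = $30,660
Combined damages: $3,600 + $30,660 = $34,260
Attorney fees: 40% of $34,260 = $13,704
Total recovery: $34,260 + $13,704 = $47,964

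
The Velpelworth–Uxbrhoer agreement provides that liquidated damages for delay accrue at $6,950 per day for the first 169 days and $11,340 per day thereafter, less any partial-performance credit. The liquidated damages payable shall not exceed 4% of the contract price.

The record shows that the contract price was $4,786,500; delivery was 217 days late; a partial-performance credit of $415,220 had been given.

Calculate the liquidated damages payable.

First 169 days: 169 × $6,950 = $1,174,550
Remaining days: (217 − 169) × $11,340 = $544,320
Accrued per-day damages: $1,174,550 + $544,320 = $1,718,870
Less partial-performance credit: $1,718,870 − $415,220 = $1,303,650
Cap: 4% of $4,786,500 = $191,460
Cap at $191,460: $1,303,650 exceeds the cap → $191,460

Liquidated damages: $191,460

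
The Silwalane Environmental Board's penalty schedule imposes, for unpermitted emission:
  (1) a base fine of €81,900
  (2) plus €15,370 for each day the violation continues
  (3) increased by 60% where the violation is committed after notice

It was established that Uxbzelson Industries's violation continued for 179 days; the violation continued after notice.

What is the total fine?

€4,533,008

Per-day component: 179 × €15,370 = €2,751,230
Base plus per-day: €81,900 + €2,751,230 = €2,833,130
Enhancement: 60% of €2,833,130 = €1,699,878
Enhanced fine: €2,833,130 + €1,699,878 = €4,533,008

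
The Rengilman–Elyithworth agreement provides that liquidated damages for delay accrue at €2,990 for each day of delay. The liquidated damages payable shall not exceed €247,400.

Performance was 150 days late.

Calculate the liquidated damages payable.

Per-day damages: 150 × €2,990 = €448,500
Cap at €247,400: €448,500 exceeds the cap → €247,400

€247,400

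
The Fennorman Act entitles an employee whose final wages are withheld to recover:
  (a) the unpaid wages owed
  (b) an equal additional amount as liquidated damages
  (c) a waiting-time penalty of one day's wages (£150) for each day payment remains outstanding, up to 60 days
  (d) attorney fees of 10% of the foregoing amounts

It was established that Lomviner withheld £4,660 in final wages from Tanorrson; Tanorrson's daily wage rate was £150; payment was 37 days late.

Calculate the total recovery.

Liquidated damages (equal amount): £4,660
Penalty days: min(37, 60) = 37
Waiting-time penalty: 37 × £150 = £5,550
Subtotal: £4,660 + £4,660 + £5,550 = £14,870
Attorney fees: 10% of £14,870 = £1,487
Total award: £14,870 + £1,487 = £16,357

£16,357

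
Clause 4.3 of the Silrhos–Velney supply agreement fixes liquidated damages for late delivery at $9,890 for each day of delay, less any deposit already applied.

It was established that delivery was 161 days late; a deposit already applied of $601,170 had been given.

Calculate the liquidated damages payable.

Per-day damages: 161 × $9,890 = $1,592,290
Less deposit already applied: $1,592,290 − $601,170 = $991,120

$991,120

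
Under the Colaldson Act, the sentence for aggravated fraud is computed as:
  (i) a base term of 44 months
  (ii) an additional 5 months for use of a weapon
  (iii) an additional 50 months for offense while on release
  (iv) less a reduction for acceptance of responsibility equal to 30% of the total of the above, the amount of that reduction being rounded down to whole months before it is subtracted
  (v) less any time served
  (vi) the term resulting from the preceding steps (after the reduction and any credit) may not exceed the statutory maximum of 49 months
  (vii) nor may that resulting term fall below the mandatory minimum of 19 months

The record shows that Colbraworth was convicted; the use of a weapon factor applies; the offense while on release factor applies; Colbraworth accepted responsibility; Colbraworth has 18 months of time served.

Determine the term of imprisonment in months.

49 months

Use of a weapon enhancement: +5 months
Offense while on release enhancement: +50 months
Adjusted term: 44 months + 5 months + 50 months = 99 months
Acceptance of responsibility reduction: 30% of 99 months = 29 months (rounded down)
After reduction: 99 − 29 = 70 months
Less time served: 70 months − 18 months = 52 months
Cap at 49 months: 52 months exceeds the cap → 49 months
Minimum 19 months: 49 months meets the minimum, no increase.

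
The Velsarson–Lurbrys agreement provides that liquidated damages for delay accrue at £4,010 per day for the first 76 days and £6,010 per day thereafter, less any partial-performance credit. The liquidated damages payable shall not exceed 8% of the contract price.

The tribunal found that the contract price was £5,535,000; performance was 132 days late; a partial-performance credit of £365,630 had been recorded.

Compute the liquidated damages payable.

First 76 days: 76 × £4,010 = £304,760
Remaining days: (132 − 76) × £6,010 = £336,560
Accrued per-day damages: £304,760 + £336,560 = £641,320
Less partial-performance credit: £641,320 − £365,630 = £275,690
Cap: 8% of £5,535,000 = £442,800
Cap at £442,800: £275,690 is within the cap, no reduction.

£275,690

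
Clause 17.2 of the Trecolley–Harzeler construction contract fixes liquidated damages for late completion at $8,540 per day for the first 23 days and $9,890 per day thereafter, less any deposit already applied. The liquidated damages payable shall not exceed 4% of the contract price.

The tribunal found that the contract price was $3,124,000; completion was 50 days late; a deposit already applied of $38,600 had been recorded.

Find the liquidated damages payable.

$124,960

First 23 days: 23 × $8,540 = $196,420
Remaining days: (50 − 23) × $9,890 = $267,030
Accrued per-day damages: $196,420 + $267,030 = $463,450
Less deposit already applied: $463,450 − $38,600 = $424,850
Cap: 4% of $3,124,000 = $124,960
Cap at $124,960: $424,850 exceeds the cap → $124,960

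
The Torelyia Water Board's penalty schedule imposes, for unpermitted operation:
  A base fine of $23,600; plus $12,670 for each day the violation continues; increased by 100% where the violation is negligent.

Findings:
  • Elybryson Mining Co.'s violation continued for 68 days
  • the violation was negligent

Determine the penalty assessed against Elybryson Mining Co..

$1,770,320

Per-day component: 68 × $12,670 = $861,560
Base plus per-day: $23,600 + $861,560 = $885,160
Enhancement: 100% of $885,160 = $885,160
Enhanced fine: $885,160 + $885,160 = $1,770,320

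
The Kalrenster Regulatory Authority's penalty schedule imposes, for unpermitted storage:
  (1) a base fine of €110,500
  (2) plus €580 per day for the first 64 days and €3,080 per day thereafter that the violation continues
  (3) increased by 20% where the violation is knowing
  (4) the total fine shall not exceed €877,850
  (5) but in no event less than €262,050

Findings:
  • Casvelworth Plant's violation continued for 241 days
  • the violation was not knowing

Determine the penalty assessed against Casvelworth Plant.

First 64 days: 64 × €580 = €37,120
Remaining days: (241 − 64) × €3,080 = €545,160
Per-day component: €37,120 + €545,160 = €582,280
Base plus per-day: €110,500 + €582,280 = €692,780
The violation was not knowing: no 20% increase.
Cap at €877,850: €692,780 is within the cap, no reduction.
Minimum €262,050: €692,780 meets the minimum, no increase.

€692,780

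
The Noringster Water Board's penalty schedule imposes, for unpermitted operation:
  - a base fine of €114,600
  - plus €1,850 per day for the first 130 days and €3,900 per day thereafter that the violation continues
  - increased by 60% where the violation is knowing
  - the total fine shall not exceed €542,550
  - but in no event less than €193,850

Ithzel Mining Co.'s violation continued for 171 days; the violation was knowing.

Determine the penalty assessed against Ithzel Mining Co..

First 130 days: 130 × €1,850 = €240,500
Remaining days: (171 − 130) × €3,900 = €159,900
Per-day component: €240,500 + €159,900 = €400,400
Base plus per-day: €114,600 + €400,400 = €515,000
Enhancement: 60% of €515,000 = €309,000
Enhanced fine: €515,000 + €309,000 = €824,000
Cap at €542,550: €824,000 exceeds the cap → €542,550
Minimum €193,850: €542,550 meets the minimum, no increase.

€542,550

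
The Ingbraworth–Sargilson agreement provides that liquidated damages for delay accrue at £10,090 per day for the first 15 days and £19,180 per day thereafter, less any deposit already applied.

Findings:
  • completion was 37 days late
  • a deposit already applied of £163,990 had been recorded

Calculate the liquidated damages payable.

£409,320

First 15 days: 15 × £10,090 = £151,350
Remaining days: (37 − 15) × £19,180 = £421,960
Accrued per-day damages: £151,350 + £421,960 = £573,310
Less deposit already applied: £573,310 − £163,990 = £409,320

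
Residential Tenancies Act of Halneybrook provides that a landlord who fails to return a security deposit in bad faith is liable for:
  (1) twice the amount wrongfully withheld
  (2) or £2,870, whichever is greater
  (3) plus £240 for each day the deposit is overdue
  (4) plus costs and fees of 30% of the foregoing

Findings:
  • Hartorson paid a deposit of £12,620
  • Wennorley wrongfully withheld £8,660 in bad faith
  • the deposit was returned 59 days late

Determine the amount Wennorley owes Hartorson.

£40,924

Doubled: 2 × £8,660 = £17,320
Minimum £2,870: £17,320 meets the minimum, no increase.
Late-return penalty: 59 × £240 = £14,160
Damages plus late penalty: £17,320 + £14,160 = £31,480
Costs and fees: 30% of £31,480 = £9,444
Total recovery: £31,480 + £9,444 = £40,924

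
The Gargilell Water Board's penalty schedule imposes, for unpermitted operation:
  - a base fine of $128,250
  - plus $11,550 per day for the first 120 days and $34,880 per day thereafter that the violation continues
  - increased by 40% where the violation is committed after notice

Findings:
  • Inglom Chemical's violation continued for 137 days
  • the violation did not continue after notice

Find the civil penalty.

First 120 days: 120 × $11,550 = $1,386,000
Remaining days: (137 − 120) × $34,880 = $592,960
Per-day component: $1,386,000 + $592,960 = $1,978,960
Base plus per-day: $128,250 + $1,978,960 = $2,107,210
The violation did not continue after notice: no 40% increase.

$2,107,210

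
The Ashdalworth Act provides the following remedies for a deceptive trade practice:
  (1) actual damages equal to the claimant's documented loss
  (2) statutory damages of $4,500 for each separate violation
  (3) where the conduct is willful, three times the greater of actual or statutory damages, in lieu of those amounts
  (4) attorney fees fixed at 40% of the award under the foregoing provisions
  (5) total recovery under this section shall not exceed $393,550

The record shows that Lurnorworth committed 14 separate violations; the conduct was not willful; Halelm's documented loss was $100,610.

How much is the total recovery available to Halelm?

$229,054

Statutory damages: 14 × $4,500 = $63,000
Conduct not willful: the in-lieu enhancement does not apply.
Actual plus statutory damages: $100,610 + $63,000 = $163,610
Attorney fees: 40% of $163,610 = $65,444
Total before cap: $163,610 + $65,444 = $229,054
Cap at $393,550: $229,054 is within the cap, no reduction.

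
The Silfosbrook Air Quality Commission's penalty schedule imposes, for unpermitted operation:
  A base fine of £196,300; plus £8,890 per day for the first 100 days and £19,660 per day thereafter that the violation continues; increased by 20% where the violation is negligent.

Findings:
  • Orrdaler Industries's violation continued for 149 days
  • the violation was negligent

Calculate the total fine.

£2,458,368

First 100 days: 100 × £8,890 = £889,000
Remaining days: (149 − 100) × £19,660 = £963,340
Per-day component: £889,000 + £963,340 = £1,852,340
Base plus per-day: £196,300 + £1,852,340 = £2,048,640
Enhancement: 20% of £2,048,640 = £409,728
Enhanced fine: £2,048,640 + £409,728 = £2,458,368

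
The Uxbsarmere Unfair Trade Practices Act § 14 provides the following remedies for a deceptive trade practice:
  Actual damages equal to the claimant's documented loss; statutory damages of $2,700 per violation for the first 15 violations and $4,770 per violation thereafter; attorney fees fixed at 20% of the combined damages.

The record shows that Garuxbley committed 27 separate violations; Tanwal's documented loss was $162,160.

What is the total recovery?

First 15 violations: 15 × $2,700 = $40,500
Remaining violations: (27 − 15) × $4,770 = $57,240
Statutory damages: $40,500 + $57,240 = $97,740
Combined damages: $162,160 + $97,740 = $259,900
Attorney fees: 20% of $259,900 = $51,980
Total recovery: $259,900 + $51,980 = $311,880

$311,880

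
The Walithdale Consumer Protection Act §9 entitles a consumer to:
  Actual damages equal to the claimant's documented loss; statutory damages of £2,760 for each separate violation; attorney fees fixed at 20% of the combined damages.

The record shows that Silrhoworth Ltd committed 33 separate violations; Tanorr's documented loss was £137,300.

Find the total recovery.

Statutory damages: 33 × £2,760 = £91,080
Combined damages: £137,300 + £91,080 = £228,380
Attorney fees: 20% of £228,380 = £45,676
Total recovery: £228,380 + £45,676 = £274,056

£274,056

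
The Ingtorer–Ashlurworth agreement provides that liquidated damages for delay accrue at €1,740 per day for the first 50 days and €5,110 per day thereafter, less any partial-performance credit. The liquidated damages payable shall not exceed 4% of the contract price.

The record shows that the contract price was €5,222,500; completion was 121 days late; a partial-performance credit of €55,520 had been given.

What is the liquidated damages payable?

First 50 days: 50 × €1,740 = €87,000
Remaining days: (121 − 50) × €5,110 = €362,810
Accrued per-day damages: €87,000 + €362,810 = €449,810
Less partial-performance credit: €449,810 − €55,520 = €394,290
Cap: 4% of €5,222,500 = €208,900
Cap at €208,900: €394,290 exceeds the cap → €208,900

Liquidated damages: €208,900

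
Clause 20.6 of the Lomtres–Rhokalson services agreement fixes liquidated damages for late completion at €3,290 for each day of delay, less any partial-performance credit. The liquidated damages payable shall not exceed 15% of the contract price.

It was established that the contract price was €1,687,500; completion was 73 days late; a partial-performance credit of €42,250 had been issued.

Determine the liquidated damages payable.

Per-day damages: 73 × €3,290 = €240,170
Less partial-performance credit: €240,170 − €42,250 = €197,920
Cap: 15% of €1,687,500 = €253,125
Cap at €253,125: €197,920 is within the cap, no reduction.

€197,920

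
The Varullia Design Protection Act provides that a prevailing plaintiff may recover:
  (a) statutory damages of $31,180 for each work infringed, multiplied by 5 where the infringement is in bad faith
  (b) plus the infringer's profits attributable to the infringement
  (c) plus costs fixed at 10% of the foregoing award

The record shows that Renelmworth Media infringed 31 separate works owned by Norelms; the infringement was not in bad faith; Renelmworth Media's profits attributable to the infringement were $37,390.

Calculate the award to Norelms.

Statutory damages: 31 × $31,180 = $966,580
Infringement not in bad faith: no ×5 enhancement.
Combined award: $966,580 + $37,390 = $1,003,970
Costs: 10% of $1,003,970 = $100,397
Award plus costs: $1,003,970 + $100,397 = $1,104,367

$1,104,367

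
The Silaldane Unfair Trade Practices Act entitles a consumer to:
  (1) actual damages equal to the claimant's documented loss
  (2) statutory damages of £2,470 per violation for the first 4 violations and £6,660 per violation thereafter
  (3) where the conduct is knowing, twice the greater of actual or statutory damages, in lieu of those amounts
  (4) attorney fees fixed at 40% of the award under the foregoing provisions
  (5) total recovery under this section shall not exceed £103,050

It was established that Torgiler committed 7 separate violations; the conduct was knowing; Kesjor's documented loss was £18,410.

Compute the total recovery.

£83,608

First 4 violations: 4 × £2,470 = £9,880
Remaining violations: (7 − 4) × £6,660 = £19,980
Statutory damages: £9,880 + £19,980 = £29,860
Greater of actual damages (£18,410) or statutory damages (£29,860): £29,860
Doubled: 2 × £29,860 = £59,720
Attorney fees: 40% of £59,720 = £23,888
Total before cap: £59,720 + £23,888 = £83,608
Cap at £103,050: £83,608 is within the cap, no reduction.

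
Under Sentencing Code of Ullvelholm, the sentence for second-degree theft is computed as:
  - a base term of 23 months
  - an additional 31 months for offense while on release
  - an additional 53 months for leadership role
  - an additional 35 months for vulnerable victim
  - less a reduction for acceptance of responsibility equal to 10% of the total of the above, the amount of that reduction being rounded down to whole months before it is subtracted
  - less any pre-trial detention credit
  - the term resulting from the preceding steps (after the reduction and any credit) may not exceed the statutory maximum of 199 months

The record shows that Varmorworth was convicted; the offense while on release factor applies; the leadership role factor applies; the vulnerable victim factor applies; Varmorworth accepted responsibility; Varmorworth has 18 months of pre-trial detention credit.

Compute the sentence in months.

Offense while on release enhancement: +31 months
Leadership role enhancement: +53 months
Vulnerable victim enhancement: +35 months
Adjusted term: 23 months + 31 months + 53 months + 35 months = 142 months
Acceptance of responsibility reduction: 10% of 142 months = 14 months (rounded down)
After reduction: 142 − 14 = 128 months
Less pre-trial detention credit: 128 months − 18 months = 110 months
Cap at 199 months: 110 months is within the cap, no reduction.

110 months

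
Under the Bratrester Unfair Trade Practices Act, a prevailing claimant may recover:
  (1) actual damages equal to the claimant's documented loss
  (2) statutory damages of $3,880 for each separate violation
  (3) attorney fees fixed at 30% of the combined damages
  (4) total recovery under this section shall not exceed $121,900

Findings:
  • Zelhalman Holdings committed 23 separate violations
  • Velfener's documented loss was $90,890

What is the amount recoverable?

$121,900

Statutory damages: 23 × $3,880 = $89,240
Combined damages: $90,890 + $89,240 = $180,130
Attorney fees: 30% of $180,130 = $54,039
Total before cap: $180,130 + $54,039 = $234,169
Cap at $121,900: $234,169 exceeds the cap → $121,900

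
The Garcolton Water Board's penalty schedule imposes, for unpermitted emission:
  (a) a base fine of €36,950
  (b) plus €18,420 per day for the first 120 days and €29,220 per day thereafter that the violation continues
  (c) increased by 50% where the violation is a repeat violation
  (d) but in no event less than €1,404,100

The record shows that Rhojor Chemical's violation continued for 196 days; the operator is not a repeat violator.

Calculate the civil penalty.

First 120 days: 120 × €18,420 = €2,210,400
Remaining days: (196 − 120) × €29,220 = €2,220,720
Per-day component: €2,210,400 + €2,220,720 = €4,431,120
Base plus per-day: €36,950 + €4,431,120 = €4,468,070
The operator is not a repeat violator: no 50% increase.
Minimum €1,404,100: €4,468,070 meets the minimum, no increase.

€4,468,070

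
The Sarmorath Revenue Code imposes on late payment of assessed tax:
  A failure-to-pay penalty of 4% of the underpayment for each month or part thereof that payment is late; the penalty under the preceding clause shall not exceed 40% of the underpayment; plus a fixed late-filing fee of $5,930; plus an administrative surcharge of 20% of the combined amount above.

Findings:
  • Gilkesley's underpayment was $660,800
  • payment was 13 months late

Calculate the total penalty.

Accrued rate: 4% × 13 = 52%, capped at 40% → 40%
Failure-to-pay penalty: 40% of $660,800 = $264,320
Penalty before surcharge: $264,320 + $5,930 = $270,250
Administrative surcharge: 20% of $270,250 = $54,050
Total penalty: $270,250 + $54,050 = $324,300

$324,300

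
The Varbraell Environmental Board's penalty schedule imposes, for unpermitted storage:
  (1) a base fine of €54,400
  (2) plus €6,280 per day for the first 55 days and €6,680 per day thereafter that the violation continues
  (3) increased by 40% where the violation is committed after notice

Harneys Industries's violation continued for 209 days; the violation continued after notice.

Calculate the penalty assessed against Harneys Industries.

€1,999,928

First 55 days: 55 × €6,280 = €345,400
Remaining days: (209 − 55) × €6,680 = €1,028,720
Per-day component: €345,400 + €1,028,720 = €1,374,120
Base plus per-day: €54,400 + €1,374,120 = €1,428,520
Enhancement: 40% of €1,428,520 = €571,408
Enhanced fine: €1,428,520 + €571,408 = €1,999,928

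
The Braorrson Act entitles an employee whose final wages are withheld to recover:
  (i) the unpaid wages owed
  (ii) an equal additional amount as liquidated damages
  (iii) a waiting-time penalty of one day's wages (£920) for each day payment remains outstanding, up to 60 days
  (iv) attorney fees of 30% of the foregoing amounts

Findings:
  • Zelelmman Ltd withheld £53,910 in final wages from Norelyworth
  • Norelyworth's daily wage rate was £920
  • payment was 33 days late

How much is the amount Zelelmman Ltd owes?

Liquidated damages (equal amount): £53,910
Penalty days: min(33, 60) = 33
Waiting-time penalty: 33 × £920 = £30,360
Subtotal: £53,910 + £53,910 + £30,360 = £138,180
Attorney fees: 30% of £138,180 = £41,454
Total award: £138,180 + £41,454 = £179,634

£179,634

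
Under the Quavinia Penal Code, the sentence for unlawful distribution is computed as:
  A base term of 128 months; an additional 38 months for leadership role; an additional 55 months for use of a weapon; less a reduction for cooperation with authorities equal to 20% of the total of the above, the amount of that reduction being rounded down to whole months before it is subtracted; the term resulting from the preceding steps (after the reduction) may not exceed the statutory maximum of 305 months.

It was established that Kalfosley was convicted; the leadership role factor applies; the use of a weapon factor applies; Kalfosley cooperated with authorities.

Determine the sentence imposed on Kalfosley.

177 months

Leadership role enhancement: +38 months
Use of a weapon enhancement: +55 months
Adjusted term: 128 months + 38 months + 55 months = 221 months
Cooperation with authorities reduction: 20% of 221 months = 44 months (rounded down)
After reduction: 221 − 44 = 177 months
Cap at 305 months: 177 months is within the cap, no reduction.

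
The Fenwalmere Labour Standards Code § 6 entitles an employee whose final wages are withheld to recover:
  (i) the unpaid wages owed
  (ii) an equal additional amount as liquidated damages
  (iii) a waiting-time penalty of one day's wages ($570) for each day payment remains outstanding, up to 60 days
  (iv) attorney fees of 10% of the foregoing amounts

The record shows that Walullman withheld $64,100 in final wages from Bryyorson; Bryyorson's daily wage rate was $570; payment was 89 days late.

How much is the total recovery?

Liquidated damages (equal amount): $64,100
Penalty days: min(89, 60) = 60
Waiting-time penalty: 60 × $570 = $34,200
Subtotal: $64,100 + $64,100 + $34,200 = $162,400
Attorney fees: 10% of $162,400 = $16,240
Total award: $162,400 + $16,240 = $178,640

$178,640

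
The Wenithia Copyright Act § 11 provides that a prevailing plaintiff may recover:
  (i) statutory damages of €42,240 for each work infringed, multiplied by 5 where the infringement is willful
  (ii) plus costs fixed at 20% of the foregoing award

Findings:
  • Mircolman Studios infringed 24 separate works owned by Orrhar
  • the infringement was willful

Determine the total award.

€6,082,560

Statutory damages: 24 × €42,240 = €1,013,760
Multiplied by 5: 5 × €1,013,760 = €5,068,800
Costs: 20% of €5,068,800 = €1,013,760
Award plus costs: €5,068,800 + €1,013,760 = €6,082,560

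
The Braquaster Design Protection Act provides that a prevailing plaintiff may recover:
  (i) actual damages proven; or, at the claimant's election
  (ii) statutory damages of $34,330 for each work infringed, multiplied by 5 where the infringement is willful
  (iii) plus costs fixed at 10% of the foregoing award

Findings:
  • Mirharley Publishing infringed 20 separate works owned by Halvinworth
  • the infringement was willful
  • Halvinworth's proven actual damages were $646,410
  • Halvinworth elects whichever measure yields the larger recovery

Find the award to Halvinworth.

Statutory damages: 20 × $34,330 = $686,600
Multiplied by 5: 5 × $686,600 = $3,433,000
Greater of actual damages ($646,410) or enhanced statutory damages ($3,433,000): $3,433,000
Costs: 10% of $3,433,000 = $343,300
Award plus costs: $3,433,000 + $343,300 = $3,776,300

Award: $3,776,300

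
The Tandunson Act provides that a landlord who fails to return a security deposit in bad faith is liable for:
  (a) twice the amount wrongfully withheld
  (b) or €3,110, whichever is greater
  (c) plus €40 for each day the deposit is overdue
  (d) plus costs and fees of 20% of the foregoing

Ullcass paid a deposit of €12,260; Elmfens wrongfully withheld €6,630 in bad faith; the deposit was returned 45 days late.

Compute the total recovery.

Doubled: 2 × €6,630 = €13,260
Minimum €3,110: €13,260 meets the minimum, no increase.
Late-return penalty: 45 × €40 = €1,800
Damages plus late penalty: €13,260 + €1,800 = €15,060
Costs and fees: 20% of €15,060 = €3,012
Total recovery: €15,060 + €3,012 = €18,072

€18,072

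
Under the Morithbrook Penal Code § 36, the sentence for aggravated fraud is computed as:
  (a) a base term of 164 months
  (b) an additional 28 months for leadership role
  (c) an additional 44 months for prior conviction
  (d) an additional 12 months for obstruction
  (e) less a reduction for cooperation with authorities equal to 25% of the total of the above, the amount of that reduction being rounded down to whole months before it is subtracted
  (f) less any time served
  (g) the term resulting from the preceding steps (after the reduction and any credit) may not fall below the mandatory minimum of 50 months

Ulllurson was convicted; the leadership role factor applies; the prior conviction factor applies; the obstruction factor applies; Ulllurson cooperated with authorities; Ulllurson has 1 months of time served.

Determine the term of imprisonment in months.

Leadership role enhancement: +28 months
Prior conviction enhancement: +44 months
Obstruction enhancement: +12 months
Adjusted term: 164 months + 28 months + 44 months + 12 months = 248 months
Cooperation with authorities reduction: 25% of 248 months = 62 months (rounded down)
After reduction: 248 − 62 = 186 months
Less time served: 186 months − 1 months = 185 months
Minimum 50 months: 185 months meets the minimum, no increase.

185 months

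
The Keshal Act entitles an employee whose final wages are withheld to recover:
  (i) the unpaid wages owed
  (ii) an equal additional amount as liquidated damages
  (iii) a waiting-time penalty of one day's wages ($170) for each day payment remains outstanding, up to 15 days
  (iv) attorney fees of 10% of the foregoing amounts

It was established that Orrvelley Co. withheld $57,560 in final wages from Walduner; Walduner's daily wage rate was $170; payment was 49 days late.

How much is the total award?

Liquidated damages (equal amount): $57,560
Penalty days: min(49, 15) = 15
Waiting-time penalty: 15 × $170 = $2,550
Subtotal: $57,560 + $57,560 + $2,550 = $117,670
Attorney fees: 10% of $117,670 = $11,767
Total award: $117,670 + $11,767 = $129,437

$129,437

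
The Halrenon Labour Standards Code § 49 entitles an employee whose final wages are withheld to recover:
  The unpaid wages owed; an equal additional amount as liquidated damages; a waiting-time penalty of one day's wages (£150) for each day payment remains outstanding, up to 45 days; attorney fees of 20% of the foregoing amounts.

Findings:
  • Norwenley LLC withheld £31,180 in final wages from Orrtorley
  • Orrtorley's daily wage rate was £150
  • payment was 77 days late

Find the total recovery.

Liquidated damages (equal amount): £31,180
Penalty days: min(77, 45) = 45
Waiting-time penalty: 45 × £150 = £6,750
Subtotal: £31,180 + £31,180 + £6,750 = £69,110
Attorney fees: 20% of £69,110 = £13,822
Total award: £69,110 + £13,822 = £82,932

£82,932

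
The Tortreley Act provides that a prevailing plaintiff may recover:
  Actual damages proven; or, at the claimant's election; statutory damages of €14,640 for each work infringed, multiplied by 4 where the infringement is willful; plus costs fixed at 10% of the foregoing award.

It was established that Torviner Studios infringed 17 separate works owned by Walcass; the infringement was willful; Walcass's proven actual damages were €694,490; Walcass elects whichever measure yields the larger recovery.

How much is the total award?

€1,095,072

Statutory damages: 17 × €14,640 = €248,880
Multiplied by 4: 4 × €248,880 = €995,520
Greater of actual damages (€694,490) or enhanced statutory damages (€995,520): €995,520
Costs: 10% of €995,520 = €99,552
Award plus costs: €995,520 + €99,552 = €1,095,072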